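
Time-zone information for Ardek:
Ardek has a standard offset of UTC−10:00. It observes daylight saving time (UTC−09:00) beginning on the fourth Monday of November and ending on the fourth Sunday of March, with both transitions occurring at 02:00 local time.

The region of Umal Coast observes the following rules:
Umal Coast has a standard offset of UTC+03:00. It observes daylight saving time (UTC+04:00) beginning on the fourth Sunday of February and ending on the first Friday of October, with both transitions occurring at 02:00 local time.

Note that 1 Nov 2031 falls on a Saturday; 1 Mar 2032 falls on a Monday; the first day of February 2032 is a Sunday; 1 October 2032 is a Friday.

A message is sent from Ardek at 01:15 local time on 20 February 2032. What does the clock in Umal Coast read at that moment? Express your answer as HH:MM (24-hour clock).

13:15

1 November 2031 is a Saturday, so the first Monday is November 3 and the fourth is November 24.
1 March 2032 is a Monday, so the first Sunday is March 7 and the fourth is March 28.
Daylight saving runs 24 November 2031 – 28 March 2032; 20 February 2032 is inside that window, so Ardek is at UTC−09:00.
01:15 Ardek + 9h = 10:15 UTC.
1 February 2032 is a Sunday, so the first Sunday is February 1 and the fourth is February 22.
1 October 2032 is a Friday, so the first Friday is October 1.
At the standard offset (UTC+03:00), 10:15 UTC + 3h = 13:15 Umal Coast standard time.
The standard-time date in Umal Coast, 20 February 2032, does not fall between 22 February and 1 October, so daylight saving is not in effect and Umal Coast is at UTC+03:00.
10:15 UTC + 3h = 13:15 Umal Coast.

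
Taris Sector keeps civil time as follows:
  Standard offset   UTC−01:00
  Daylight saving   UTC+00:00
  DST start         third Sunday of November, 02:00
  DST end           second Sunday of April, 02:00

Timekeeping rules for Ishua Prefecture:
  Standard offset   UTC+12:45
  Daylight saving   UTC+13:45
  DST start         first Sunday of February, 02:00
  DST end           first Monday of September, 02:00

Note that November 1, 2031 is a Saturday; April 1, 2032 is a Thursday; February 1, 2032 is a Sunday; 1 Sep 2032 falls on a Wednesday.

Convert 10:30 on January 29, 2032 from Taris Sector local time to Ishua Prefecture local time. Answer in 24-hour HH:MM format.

1 November 2031 is a Saturday, so the first Sunday is November 2 and the third is November 16.
1 April 2032 is a Thursday, so the first Sunday is April 4 and the second is April 11.
January 29, 2032 falls between 16 November 2031 and 11 April 2032, so daylight saving is in effect and Taris Sector is at UTC+00:00.
10:30 Taris Sector − 0h = 10:30 UTC.
1 February 2032 is a Sunday, so the first Sunday is February 1.
1 September 2032 is a Wednesday, so the first Monday is September 6.
At the standard offset (UTC+12:45), 10:30 UTC + 12h45m = 23:15 Ishua Prefecture standard time.
Daylight saving runs 1 February – 6 September; the standard-time date in Ishua Prefecture, January 29, 2032, is outside that window, so Ishua Prefecture is on standard time at UTC+12:45.
10:30 UTC + 12h45m = 23:15 Ishua Prefecture.

23:15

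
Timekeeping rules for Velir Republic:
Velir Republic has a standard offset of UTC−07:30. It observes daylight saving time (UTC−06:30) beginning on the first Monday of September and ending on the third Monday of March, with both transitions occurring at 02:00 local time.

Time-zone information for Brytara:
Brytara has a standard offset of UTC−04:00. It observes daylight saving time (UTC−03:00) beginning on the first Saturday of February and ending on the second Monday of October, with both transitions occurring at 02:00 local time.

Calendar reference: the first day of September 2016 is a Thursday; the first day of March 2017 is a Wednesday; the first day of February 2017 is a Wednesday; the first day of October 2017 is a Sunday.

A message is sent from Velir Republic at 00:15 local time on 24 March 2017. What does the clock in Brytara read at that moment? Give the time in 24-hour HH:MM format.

1 September 2016 is a Thursday, so the first Monday is September 5.
1 March 2017 is a Wednesday, so the first Monday is March 6 and the third is March 20.
Daylight saving runs 5 September 2016 – 20 March 2017; 24 March 2017 is outside that window, so Velir Republic is on standard time at UTC−07:30.
00:15 Velir Republic + 7h30m = 07:45 UTC.
1 February 2017 is a Wednesday, so the first Saturday is February 4.
1 October 2017 is a Sunday, so the first Monday is October 2 and the second is October 9.
At the standard offset (UTC−04:00), 07:45 UTC − 4h = 03:45 Brytara standard time.
The standard-time date in Brytara, 24 March 2017, lies within the daylight-saving period (4 February – 9 October), so Brytara is on daylight time, UTC−03:00.
07:45 UTC − 3h = 04:45 Brytara.

04:45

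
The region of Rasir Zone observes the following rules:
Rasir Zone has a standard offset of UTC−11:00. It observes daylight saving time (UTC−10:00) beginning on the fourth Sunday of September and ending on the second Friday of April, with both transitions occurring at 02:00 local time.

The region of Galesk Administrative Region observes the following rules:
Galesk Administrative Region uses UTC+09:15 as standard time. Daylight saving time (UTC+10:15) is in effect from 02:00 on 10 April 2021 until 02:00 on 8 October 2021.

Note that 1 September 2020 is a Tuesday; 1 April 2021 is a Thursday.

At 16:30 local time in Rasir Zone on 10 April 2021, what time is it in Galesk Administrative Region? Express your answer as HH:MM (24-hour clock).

13:45

1 September 2020 is a Tuesday, so the first Sunday is September 6 and the fourth is September 27.
1 April 2021 is a Thursday, so the first Friday is April 2 and the second is April 9.
Daylight saving runs 27 September 2020 – 9 April 2021; 10 April 2021 is outside that window, so Rasir Zone is on standard time at UTC−11:00.
16:30 Rasir Zone + 11h = 03:30 UTC (rolling into the next day, 11 April 2021).
At the standard offset (UTC+09:15), 03:30 UTC + 9h15m = 12:45 Galesk Administrative Region standard time.
Daylight saving runs 10 April – 8 October; the standard-time date in Galesk Administrative Region, 11 April 2021, is inside that window, so Galesk Administrative Region is at UTC+10:15.
03:30 UTC + 10h15m = 13:45 Galesk Administrative Region.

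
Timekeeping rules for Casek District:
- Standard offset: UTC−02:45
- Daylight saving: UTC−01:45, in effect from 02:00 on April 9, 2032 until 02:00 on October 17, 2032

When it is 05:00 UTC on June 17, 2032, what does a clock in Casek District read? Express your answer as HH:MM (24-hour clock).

03:15

At the standard offset (UTC−02:45), 05:00 UTC − 2h45m = 02:15 Casek District standard time.
The standard-time date in Casek District, June 17, 2032, falls between 9 April and 17 October, so daylight saving is in effect and Casek District is at UTC−01:45.
05:00 UTC − 1h45m = 03:15 local.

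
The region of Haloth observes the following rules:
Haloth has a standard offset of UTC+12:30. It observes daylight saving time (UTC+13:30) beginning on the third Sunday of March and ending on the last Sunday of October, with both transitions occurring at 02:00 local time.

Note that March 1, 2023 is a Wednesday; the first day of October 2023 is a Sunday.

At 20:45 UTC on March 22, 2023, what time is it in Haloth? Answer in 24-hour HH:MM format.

1 March 2023 is a Wednesday, so the first Sunday is March 5 and the third is March 19.
1 October 2023 is a Sunday, so Sundays fall on 1, 8, 15, 22, 29; the last is October 29.
At the standard offset (UTC+12:30), 20:45 UTC + 12h30m = 09:15 Haloth standard time (rolling into the next day, 23 March 2023).
The standard-time date in Haloth, March 23, 2023, lies within the daylight-saving period (19 March – 29 October), so Haloth is on daylight time, UTC+13:30.
20:45 UTC + 13h30m = 10:15 local (rolling into the next day, 23 March 2023).

10:15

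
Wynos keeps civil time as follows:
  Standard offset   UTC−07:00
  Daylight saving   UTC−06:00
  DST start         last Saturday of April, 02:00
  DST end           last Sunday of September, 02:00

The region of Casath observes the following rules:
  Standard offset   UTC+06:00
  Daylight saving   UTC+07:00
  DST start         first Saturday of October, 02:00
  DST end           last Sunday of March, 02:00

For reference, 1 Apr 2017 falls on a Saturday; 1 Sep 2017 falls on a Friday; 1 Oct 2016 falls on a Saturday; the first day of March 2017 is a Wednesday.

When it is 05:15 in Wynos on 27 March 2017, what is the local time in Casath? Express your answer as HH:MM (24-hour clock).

1 April 2017 is a Saturday, so Saturdays fall on 1, 8, 15, 22, 29; the last is April 29.
1 September 2017 is a Friday, so Sundays fall on 3, 10, 17, 24; the last is September 24.
27 March 2017 does not fall between 29 April and 24 September, so daylight saving is not in effect and Wynos is at UTC−07:00.
05:15 Wynos + 7h = 12:15 UTC.
1 October 2016 is a Saturday, so the first Saturday is October 1.
1 March 2017 is a Wednesday, so Sundays fall on 5, 12, 19, 26; the last is March 26.
At the standard offset (UTC+06:00), 12:15 UTC + 6h = 18:15 Casath standard time.
The standard-time date in Casath, 27 March 2017, does not fall between 1 October 2016 and 26 March 2017, so daylight saving is not in effect and Casath is at UTC+06:00.
12:15 UTC + 6h = 18:15 Casath.

18:15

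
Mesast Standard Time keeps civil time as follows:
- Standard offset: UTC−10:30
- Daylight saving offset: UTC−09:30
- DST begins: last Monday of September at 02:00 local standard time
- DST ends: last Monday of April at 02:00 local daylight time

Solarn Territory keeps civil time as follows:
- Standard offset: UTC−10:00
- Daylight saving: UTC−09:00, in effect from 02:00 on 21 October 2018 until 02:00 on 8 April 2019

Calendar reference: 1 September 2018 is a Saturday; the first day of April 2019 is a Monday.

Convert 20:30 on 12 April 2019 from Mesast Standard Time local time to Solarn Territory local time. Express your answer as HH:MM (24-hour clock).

20:00

1 September 2018 is a Saturday, so Mondays fall on 3, 10, 17, 24; the last is September 24.
1 April 2019 is a Monday, so Mondays fall on 1, 8, 15, 22, 29; the last is April 29.
12 April 2019 falls between 24 September 2018 and 29 April 2019, so daylight saving is in effect and Mesast Standard Time is at UTC−09:30.
20:30 Mesast Standard Time + 9h30m = 06:00 UTC (rolling into the next day, 13 April 2019).
At the standard offset (UTC−10:00), 06:00 UTC − 10h = 20:00 Solarn Territory standard time (rolling into the previous day, 12 April 2019).
The standard-time date in Solarn Territory, 12 April 2019, does not fall between 21 October 2018 and 8 April 2019, so daylight saving is not in effect and Solarn Territory is at UTC−10:00.
06:00 UTC − 10h = 20:00 Solarn Territory (rolling into the previous day, 12 April 2019).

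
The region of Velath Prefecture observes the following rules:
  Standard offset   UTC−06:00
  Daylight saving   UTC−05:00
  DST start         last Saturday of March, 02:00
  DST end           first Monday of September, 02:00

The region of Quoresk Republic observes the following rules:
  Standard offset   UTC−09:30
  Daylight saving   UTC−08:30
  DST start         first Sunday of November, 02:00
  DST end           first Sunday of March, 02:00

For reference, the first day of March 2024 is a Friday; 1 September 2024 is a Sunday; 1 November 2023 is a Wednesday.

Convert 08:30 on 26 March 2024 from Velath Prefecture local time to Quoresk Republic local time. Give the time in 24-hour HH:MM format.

1 March 2024 is a Friday, so Saturdays fall on 2, 9, 16, 23, 30; the last is March 30.
1 September 2024 is a Sunday, so the first Monday is September 2.
26 March 2024 does not fall between 30 March and 2 September, so daylight saving is not in effect and Velath Prefecture is at UTC−06:00.
08:30 Velath Prefecture + 6h = 14:30 UTC.
1 November 2023 is a Wednesday, so the first Sunday is November 5.
1 March 2024 is a Friday, so the first Sunday is March 3.
At the standard offset (UTC−09:30), 14:30 UTC − 9h30m = 05:00 Quoresk Republic standard time.
The standard-time date in Quoresk Republic, 26 March 2024, does not fall between 5 November 2023 and 3 March 2024, so daylight saving is not in effect and Quoresk Republic is at UTC−09:30.
14:30 UTC − 9h30m = 05:00 Quoresk Republic.

05:00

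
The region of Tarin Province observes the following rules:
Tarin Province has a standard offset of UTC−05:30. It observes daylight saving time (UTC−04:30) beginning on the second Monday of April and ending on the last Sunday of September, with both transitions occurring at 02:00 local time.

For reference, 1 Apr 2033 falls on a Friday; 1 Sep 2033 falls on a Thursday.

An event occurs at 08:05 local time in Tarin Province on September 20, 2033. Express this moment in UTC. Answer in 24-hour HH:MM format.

12:35

1 April 2033 is a Friday, so the first Monday is April 4 and the second is April 11.
1 September 2033 is a Thursday, so Sundays fall on 4, 11, 18, 25; the last is September 25.
Daylight saving runs 11 April – 25 September; September 20, 2033 is inside that window, so Tarin Province is at UTC−04:30.
08:05 local + 4h30m = 12:35 UTC.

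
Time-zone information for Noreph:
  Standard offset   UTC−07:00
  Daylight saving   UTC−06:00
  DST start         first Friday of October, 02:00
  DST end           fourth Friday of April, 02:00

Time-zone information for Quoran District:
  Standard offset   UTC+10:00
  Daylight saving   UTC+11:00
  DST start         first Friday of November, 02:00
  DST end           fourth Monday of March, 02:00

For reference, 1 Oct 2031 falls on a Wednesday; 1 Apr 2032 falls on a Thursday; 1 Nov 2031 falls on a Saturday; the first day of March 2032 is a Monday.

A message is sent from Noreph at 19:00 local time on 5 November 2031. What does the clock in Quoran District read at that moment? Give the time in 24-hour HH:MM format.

11:00

1 October 2031 is a Wednesday, so the first Friday is October 3.
1 April 2032 is a Thursday, so the first Friday is April 2 and the fourth is April 23.
Daylight saving runs 3 October 2031 – 23 April 2032; 5 November 2031 is inside that window, so Noreph is at UTC−06:00.
19:00 Noreph + 6h = 01:00 UTC (rolling into the next day, 6 November 2031).
1 November 2031 is a Saturday, so the first Friday is November 7.
1 March 2032 is a Monday, so the first Monday is March 1 and the fourth is March 22.
At the standard offset (UTC+10:00), 01:00 UTC + 10h = 11:00 Quoran District standard time.
Daylight saving runs 7 November 2031 – 22 March 2032; the standard-time date in Quoran District, 6 November 2031, is outside that window, so Quoran District is on standard time at UTC+10:00.
01:00 UTC + 10h = 11:00 Quoran District.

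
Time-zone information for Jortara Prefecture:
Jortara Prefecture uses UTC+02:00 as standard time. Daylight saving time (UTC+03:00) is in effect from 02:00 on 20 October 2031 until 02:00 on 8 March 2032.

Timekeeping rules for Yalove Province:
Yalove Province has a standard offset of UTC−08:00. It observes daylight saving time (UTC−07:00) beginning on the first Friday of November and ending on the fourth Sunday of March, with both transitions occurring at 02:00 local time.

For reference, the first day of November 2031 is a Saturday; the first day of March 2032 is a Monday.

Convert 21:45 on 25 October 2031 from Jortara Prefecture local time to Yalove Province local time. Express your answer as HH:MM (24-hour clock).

25 October 2031 lies within the daylight-saving period (20 October 2031 – 8 March 2032), so Jortara Prefecture is on daylight time, UTC+03:00.
21:45 Jortara Prefecture − 3h = 18:45 UTC.
1 November 2031 is a Saturday, so the first Friday is November 7.
1 March 2032 is a Monday, so the first Sunday is March 7 and the fourth is March 28.
At the standard offset (UTC−08:00), 18:45 UTC − 8h = 10:45 Yalove Province standard time.
The standard-time date in Yalove Province, 25 October 2031, does not fall between 7 November 2031 and 28 March 2032, so daylight saving is not in effect and Yalove Province is at UTC−08:00.
18:45 UTC − 8h = 10:45 Yalove Province.

10:45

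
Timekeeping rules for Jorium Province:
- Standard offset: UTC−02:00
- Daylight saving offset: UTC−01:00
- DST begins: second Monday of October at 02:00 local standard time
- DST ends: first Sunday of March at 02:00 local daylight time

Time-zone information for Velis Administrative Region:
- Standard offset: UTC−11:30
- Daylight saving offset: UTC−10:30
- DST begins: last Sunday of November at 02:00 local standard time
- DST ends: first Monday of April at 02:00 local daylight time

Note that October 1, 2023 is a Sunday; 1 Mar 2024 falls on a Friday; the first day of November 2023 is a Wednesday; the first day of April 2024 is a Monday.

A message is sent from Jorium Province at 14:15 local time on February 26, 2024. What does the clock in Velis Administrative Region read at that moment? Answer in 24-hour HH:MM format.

04:45

1 October 2023 is a Sunday, so the first Monday is October 2 and the second is October 9.
1 March 2024 is a Friday, so the first Sunday is March 3.
February 26, 2024 falls between 9 October 2023 and 3 March 2024, so daylight saving is in effect and Jorium Province is at UTC−01:00.
14:15 Jorium Province + 1h = 15:15 UTC.
1 November 2023 is a Wednesday, so Sundays fall on 5, 12, 19, 26; the last is November 26.
1 April 2024 is a Monday, so the first Monday is April 1.
At the standard offset (UTC−11:30), 15:15 UTC − 11h30m = 03:45 Velis Administrative Region standard time.
Daylight saving runs 26 November 2023 – 1 April 2024; the standard-time date in Velis Administrative Region, February 26, 2024, is inside that window, so Velis Administrative Region is at UTC−10:30.
15:15 UTC − 10h30m = 04:45 Velis Administrative Region.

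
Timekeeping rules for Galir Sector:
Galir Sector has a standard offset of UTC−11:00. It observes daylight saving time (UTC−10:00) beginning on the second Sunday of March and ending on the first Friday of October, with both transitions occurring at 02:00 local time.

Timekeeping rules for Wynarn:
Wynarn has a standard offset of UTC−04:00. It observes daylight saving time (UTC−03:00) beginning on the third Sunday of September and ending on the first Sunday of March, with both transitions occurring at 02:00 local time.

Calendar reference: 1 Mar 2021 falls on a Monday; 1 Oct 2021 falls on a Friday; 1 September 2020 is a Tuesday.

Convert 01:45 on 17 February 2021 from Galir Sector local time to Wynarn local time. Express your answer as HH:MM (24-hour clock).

1 March 2021 is a Monday, so the first Sunday is March 7 and the second is March 14.
1 October 2021 is a Friday, so the first Friday is October 1.
Daylight saving runs 14 March – 1 October; 17 February 2021 is outside that window, so Galir Sector is on standard time at UTC−11:00.
01:45 Galir Sector + 11h = 12:45 UTC.
1 September 2020 is a Tuesday, so the first Sunday is September 6 and the third is September 20.
1 March 2021 is a Monday, so the first Sunday is March 7.
At the standard offset (UTC−04:00), 12:45 UTC − 4h = 08:45 Wynarn standard time.
Daylight saving runs 20 September 2020 – 7 March 2021; the standard-time date in Wynarn, 17 February 2021, is inside that window, so Wynarn is at UTC−03:00.
12:45 UTC − 3h = 09:45 Wynarn.

09:45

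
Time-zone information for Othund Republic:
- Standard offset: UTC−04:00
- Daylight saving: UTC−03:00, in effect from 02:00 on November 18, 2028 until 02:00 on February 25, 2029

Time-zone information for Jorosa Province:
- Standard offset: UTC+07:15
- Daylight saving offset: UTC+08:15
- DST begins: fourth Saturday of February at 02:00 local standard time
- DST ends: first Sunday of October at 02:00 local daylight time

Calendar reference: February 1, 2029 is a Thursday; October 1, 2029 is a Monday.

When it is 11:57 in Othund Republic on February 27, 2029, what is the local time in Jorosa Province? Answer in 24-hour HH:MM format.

00:12

February 27, 2029 is outside the daylight-saving period (18 November 2028 – 25 February 2029), so Othund Republic is on standard time, UTC−04:00.
11:57 Othund Republic + 4h = 15:57 UTC.
1 February 2029 is a Thursday, so the first Saturday is February 3 and the fourth is February 24.
1 October 2029 is a Monday, so the first Sunday is October 7.
At the standard offset (UTC+07:15), 15:57 UTC + 7h15m = 23:12 Jorosa Province standard time.
Daylight saving runs 24 February – 7 October; the standard-time date in Jorosa Province, February 27, 2029, is inside that window, so Jorosa Province is at UTC+08:15.
15:57 UTC + 8h15m = 00:12 Jorosa Province (rolling into the next day, 28 February 2029).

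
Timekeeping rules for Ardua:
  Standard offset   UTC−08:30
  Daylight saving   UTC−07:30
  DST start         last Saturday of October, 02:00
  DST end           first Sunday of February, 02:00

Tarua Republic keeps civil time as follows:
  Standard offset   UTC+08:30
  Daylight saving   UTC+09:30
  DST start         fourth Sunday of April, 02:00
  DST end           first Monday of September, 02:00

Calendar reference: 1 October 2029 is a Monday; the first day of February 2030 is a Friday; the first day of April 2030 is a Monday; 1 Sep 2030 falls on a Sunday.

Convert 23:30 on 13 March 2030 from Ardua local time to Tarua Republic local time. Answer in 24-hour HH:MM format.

1 October 2029 is a Monday, so Saturdays fall on 6, 13, 20, 27; the last is October 27.
1 February 2030 is a Friday, so the first Sunday is February 3.
Daylight saving runs 27 October 2029 – 3 February 2030; 13 March 2030 is outside that window, so Ardua is on standard time at UTC−08:30.
23:30 Ardua + 8h30m = 08:00 UTC (rolling into the next day, 14 March 2030).
1 April 2030 is a Monday, so the first Sunday is April 7 and the fourth is April 28.
1 September 2030 is a Sunday, so the first Monday is September 2.
At the standard offset (UTC+08:30), 08:00 UTC + 8h30m = 16:30 Tarua Republic standard time.
The standard-time date in Tarua Republic, 14 March 2030, is outside the daylight-saving period (28 April – 2 September), so Tarua Republic is on standard time, UTC+08:30.
08:00 UTC + 8h30m = 16:30 Tarua Republic.

16:30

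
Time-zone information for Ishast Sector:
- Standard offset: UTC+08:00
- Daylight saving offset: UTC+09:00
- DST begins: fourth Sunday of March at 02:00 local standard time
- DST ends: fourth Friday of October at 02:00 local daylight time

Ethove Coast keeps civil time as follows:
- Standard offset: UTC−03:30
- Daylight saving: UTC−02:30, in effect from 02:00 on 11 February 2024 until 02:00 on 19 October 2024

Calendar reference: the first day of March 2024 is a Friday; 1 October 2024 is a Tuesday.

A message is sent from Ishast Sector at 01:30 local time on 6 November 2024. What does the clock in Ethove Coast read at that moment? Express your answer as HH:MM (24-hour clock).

14:00

1 March 2024 is a Friday, so the first Sunday is March 3 and the fourth is March 24.
1 October 2024 is a Tuesday, so the first Friday is October 4 and the fourth is October 25.
6 November 2024 does not fall between 24 March and 25 October, so daylight saving is not in effect and Ishast Sector is at UTC+08:00.
01:30 Ishast Sector − 8h = 17:30 UTC (rolling into the previous day, 5 November 2024).
At the standard offset (UTC−03:30), 17:30 UTC − 3h30m = 14:00 Ethove Coast standard time.
Daylight saving runs 11 February – 19 October; the standard-time date in Ethove Coast, 5 November 2024, is outside that window, so Ethove Coast is on standard time at UTC−03:30.
17:30 UTC − 3h30m = 14:00 Ethove Coast.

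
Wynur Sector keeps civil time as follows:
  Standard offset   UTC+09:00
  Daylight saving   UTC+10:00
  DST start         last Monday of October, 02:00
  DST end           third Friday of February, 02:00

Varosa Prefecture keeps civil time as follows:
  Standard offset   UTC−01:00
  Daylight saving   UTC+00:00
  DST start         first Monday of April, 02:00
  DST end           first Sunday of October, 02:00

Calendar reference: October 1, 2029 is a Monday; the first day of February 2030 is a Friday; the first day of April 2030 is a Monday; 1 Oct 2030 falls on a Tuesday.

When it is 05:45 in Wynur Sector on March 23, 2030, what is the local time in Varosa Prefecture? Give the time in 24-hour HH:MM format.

19:45

1 October 2029 is a Monday, so Mondays fall on 1, 8, 15, 22, 29; the last is October 29.
1 February 2030 is a Friday, so the first Friday is February 1 and the third is February 15.
March 23, 2030 is outside the daylight-saving period (29 October 2029 – 15 February 2030), so Wynur Sector is on standard time, UTC+09:00.
05:45 Wynur Sector − 9h = 20:45 UTC (rolling into the previous day, 22 March 2030).
1 April 2030 is a Monday, so the first Monday is April 1.
1 October 2030 is a Tuesday, so the first Sunday is October 6.
At the standard offset (UTC−01:00), 20:45 UTC − 1h = 19:45 Varosa Prefecture standard time.
The standard-time date in Varosa Prefecture, March 22, 2030, is outside the daylight-saving period (1 April – 6 October), so Varosa Prefecture is on standard time, UTC−01:00.
20:45 UTC − 1h = 19:45 Varosa Prefecture.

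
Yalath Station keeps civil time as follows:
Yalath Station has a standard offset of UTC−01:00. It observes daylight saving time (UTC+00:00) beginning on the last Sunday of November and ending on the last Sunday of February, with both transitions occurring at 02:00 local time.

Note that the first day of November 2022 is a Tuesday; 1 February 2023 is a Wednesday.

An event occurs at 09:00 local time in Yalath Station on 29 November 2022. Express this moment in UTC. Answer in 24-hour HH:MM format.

1 November 2022 is a Tuesday, so Sundays fall on 6, 13, 20, 27; the last is November 27.
1 February 2023 is a Wednesday, so Sundays fall on 5, 12, 19, 26; the last is February 26.
Daylight saving runs 27 November 2022 – 26 February 2023; 29 November 2022 is inside that window, so Yalath Station is at UTC+00:00.
09:00 local − 0h = 09:00 UTC.

09:00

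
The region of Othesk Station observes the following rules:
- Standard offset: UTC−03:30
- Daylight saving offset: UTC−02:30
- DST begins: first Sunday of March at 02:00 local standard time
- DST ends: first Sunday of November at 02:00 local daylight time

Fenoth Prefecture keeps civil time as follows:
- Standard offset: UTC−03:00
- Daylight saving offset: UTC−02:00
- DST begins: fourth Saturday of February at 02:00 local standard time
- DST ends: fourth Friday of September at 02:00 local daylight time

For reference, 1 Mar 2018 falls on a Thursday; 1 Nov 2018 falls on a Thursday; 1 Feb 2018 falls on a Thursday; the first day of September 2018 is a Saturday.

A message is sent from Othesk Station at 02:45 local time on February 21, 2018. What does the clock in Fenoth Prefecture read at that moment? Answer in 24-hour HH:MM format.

03:15

1 March 2018 is a Thursday, so the first Sunday is March 4.
1 November 2018 is a Thursday, so the first Sunday is November 4.
February 21, 2018 does not fall between 4 March and 4 November, so daylight saving is not in effect and Othesk Station is at UTC−03:30.
02:45 Othesk Station + 3h30m = 06:15 UTC.
1 February 2018 is a Thursday, so the first Saturday is February 3 and the fourth is February 24.
1 September 2018 is a Saturday, so the first Friday is September 7 and the fourth is September 28.
At the standard offset (UTC−03:00), 06:15 UTC − 3h = 03:15 Fenoth Prefecture standard time.
The standard-time date in Fenoth Prefecture, February 21, 2018, is outside the daylight-saving period (24 February – 28 September), so Fenoth Prefecture is on standard time, UTC−03:00.
06:15 UTC − 3h = 03:15 Fenoth Prefecture.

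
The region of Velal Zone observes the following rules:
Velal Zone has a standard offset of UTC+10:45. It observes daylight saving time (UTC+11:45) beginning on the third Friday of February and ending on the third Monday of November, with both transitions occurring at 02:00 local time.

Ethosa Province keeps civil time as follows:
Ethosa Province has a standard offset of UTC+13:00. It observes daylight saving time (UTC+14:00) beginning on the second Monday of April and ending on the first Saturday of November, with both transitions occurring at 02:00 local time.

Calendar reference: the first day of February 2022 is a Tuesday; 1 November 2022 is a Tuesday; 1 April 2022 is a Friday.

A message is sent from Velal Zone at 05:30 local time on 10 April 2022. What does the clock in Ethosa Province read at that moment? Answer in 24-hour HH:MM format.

06:45

1 February 2022 is a Tuesday, so the first Friday is February 4 and the third is February 18.
1 November 2022 is a Tuesday, so the first Monday is November 7 and the third is November 21.
10 April 2022 falls between 18 February and 21 November, so daylight saving is in effect and Velal Zone is at UTC+11:45.
05:30 Velal Zone − 11h45m = 17:45 UTC (rolling into the previous day, 9 April 2022).
1 April 2022 is a Friday, so the first Monday is April 4 and the second is April 11.
1 November 2022 is a Tuesday, so the first Saturday is November 5.
At the standard offset (UTC+13:00), 17:45 UTC + 13h = 06:45 Ethosa Province standard time (rolling into the next day, 10 April 2022).
The standard-time date in Ethosa Province, 10 April 2022, is outside the daylight-saving period (11 April – 5 November), so Ethosa Province is on standard time, UTC+13:00.
17:45 UTC + 13h = 06:45 Ethosa Province (rolling into the next day, 10 April 2022).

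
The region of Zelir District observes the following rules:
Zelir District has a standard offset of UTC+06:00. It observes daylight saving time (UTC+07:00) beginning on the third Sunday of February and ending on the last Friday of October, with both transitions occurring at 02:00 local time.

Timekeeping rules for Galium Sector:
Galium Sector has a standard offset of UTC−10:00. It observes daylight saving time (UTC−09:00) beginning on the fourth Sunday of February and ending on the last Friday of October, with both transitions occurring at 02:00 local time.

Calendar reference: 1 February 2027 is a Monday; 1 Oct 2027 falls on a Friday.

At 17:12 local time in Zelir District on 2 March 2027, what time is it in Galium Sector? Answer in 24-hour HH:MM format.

01:12

1 February 2027 is a Monday, so the first Sunday is February 7 and the third is February 21.
1 October 2027 is a Friday, so Fridays fall on 1, 8, 15, 22, 29; the last is October 29.
2 March 2027 lies within the daylight-saving period (21 February – 29 October), so Zelir District is on daylight time, UTC+07:00.
17:12 Zelir District − 7h = 10:12 UTC.
1 February 2027 is a Monday, so the first Sunday is February 7 and the fourth is February 28.
1 October 2027 is a Friday, so Fridays fall on 1, 8, 15, 22, 29; the last is October 29.
At the standard offset (UTC−10:00), 10:12 UTC − 10h = 00:12 Galium Sector standard time.
The standard-time date in Galium Sector, 2 March 2027, falls between 28 February and 29 October, so daylight saving is in effect and Galium Sector is at UTC−09:00.
10:12 UTC − 9h = 01:12 Galium Sector.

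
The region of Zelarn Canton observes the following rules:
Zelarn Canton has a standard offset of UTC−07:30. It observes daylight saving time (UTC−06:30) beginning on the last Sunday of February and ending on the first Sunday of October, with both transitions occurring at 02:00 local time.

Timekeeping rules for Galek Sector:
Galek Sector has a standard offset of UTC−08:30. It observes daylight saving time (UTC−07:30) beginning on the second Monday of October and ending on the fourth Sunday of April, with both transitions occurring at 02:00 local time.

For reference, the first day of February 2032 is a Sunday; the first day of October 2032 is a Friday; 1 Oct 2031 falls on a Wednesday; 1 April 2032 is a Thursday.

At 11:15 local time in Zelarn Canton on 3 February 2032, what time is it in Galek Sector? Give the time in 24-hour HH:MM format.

11:15

1 February 2032 is a Sunday, so Sundays fall on 1, 8, 15, 22, 29; the last is February 29.
1 October 2032 is a Friday, so the first Sunday is October 3.
Daylight saving runs 29 February – 3 October; 3 February 2032 is outside that window, so Zelarn Canton is on standard time at UTC−07:30.
11:15 Zelarn Canton + 7h30m = 18:45 UTC.
1 October 2031 is a Wednesday, so the first Monday is October 6 and the second is October 13.
1 April 2032 is a Thursday, so the first Sunday is April 4 and the fourth is April 25.
At the standard offset (UTC−08:30), 18:45 UTC − 8h30m = 10:15 Galek Sector standard time.
Daylight saving runs 13 October 2031 – 25 April 2032; the standard-time date in Galek Sector, 3 February 2032, is inside that window, so Galek Sector is at UTC−07:30.
18:45 UTC − 7h30m = 11:15 Galek Sector.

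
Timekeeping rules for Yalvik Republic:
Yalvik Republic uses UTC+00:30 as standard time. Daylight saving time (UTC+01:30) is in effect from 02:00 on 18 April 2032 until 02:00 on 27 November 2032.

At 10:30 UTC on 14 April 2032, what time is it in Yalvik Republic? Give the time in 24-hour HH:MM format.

At the standard offset (UTC+00:30), 10:30 UTC + 0h30m = 11:00 Yalvik Republic standard time.
The standard-time date in Yalvik Republic, 14 April 2032, does not fall between 18 April and 27 November, so daylight saving is not in effect and Yalvik Republic is at UTC+00:30.
10:30 UTC + 0h30m = 11:00 local.

11:00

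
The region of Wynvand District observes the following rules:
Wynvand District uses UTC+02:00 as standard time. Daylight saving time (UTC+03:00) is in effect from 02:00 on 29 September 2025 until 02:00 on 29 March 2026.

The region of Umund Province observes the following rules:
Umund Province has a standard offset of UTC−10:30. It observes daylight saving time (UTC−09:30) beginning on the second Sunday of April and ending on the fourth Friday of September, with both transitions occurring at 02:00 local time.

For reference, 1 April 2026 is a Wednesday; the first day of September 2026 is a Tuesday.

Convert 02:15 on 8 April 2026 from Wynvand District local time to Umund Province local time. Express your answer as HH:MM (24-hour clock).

Daylight saving runs 29 September 2025 – 29 March 2026; 8 April 2026 is outside that window, so Wynvand District is on standard time at UTC+02:00.
02:15 Wynvand District − 2h = 00:15 UTC.
1 April 2026 is a Wednesday, so the first Sunday is April 5 and the second is April 12.
1 September 2026 is a Tuesday, so the first Friday is September 4 and the fourth is September 25.
At the standard offset (UTC−10:30), 00:15 UTC − 10h30m = 13:45 Umund Province standard time (rolling into the previous day, 7 April 2026).
Daylight saving runs 12 April – 25 September; the standard-time date in Umund Province, 7 April 2026, is outside that window, so Umund Province is on standard time at UTC−10:30.
00:15 UTC − 10h30m = 13:45 Umund Province (rolling into the previous day, 7 April 2026).

13:45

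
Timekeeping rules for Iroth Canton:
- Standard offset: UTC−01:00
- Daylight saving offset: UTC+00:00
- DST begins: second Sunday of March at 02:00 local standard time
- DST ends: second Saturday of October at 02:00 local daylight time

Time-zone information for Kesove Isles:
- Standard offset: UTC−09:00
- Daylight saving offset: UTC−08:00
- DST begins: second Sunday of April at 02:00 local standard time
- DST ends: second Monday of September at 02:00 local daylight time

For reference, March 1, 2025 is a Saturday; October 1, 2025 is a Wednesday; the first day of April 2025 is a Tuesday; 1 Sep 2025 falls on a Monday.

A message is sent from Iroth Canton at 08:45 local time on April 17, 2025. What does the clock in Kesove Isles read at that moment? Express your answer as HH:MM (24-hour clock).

00:45

1 March 2025 is a Saturday, so the first Sunday is March 2 and the second is March 9.
1 October 2025 is a Wednesday, so the first Saturday is October 4 and the second is October 11.
April 17, 2025 falls between 9 March and 11 October, so daylight saving is in effect and Iroth Canton is at UTC+00:00.
08:45 Iroth Canton − 0h = 08:45 UTC.
1 April 2025 is a Tuesday, so the first Sunday is April 6 and the second is April 13.
1 September 2025 is a Monday, so the first Monday is September 1 and the second is September 8.
At the standard offset (UTC−09:00), 08:45 UTC − 9h = 23:45 Kesove Isles standard time (rolling into the previous day, 16 April 2025).
Daylight saving runs 13 April – 8 September; the standard-time date in Kesove Isles, April 16, 2025, is inside that window, so Kesove Isles is at UTC−08:00.
08:45 UTC − 8h = 00:45 Kesove Isles.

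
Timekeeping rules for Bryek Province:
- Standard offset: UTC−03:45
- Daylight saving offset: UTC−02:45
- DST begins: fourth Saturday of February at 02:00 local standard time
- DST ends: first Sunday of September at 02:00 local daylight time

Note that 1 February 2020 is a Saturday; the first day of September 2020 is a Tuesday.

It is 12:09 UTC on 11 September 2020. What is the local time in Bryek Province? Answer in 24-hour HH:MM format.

08:24

1 February 2020 is a Saturday, so the first Saturday is February 1 and the fourth is February 22.
1 September 2020 is a Tuesday, so the first Sunday is September 6.
At the standard offset (UTC−03:45), 12:09 UTC − 3h45m = 08:24 Bryek Province standard time.
The standard-time date in Bryek Province, 11 September 2020, does not fall between 22 February and 6 September, so daylight saving is not in effect and Bryek Province is at UTC−03:45.
12:09 UTC − 3h45m = 08:24 local.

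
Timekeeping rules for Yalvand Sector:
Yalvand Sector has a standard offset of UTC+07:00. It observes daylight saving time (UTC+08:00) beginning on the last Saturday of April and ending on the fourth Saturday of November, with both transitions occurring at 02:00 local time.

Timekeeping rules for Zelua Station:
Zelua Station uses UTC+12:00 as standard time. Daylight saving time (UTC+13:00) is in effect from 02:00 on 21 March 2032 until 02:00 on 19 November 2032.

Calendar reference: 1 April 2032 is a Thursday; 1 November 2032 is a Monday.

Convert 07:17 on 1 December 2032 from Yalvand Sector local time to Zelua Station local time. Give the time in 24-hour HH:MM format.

1 April 2032 is a Thursday, so Saturdays fall on 3, 10, 17, 24; the last is April 24.
1 November 2032 is a Monday, so the first Saturday is November 6 and the fourth is November 27.
1 December 2032 does not fall between 24 April and 27 November, so daylight saving is not in effect and Yalvand Sector is at UTC+07:00.
07:17 Yalvand Sector − 7h = 00:17 UTC.
At the standard offset (UTC+12:00), 00:17 UTC + 12h = 12:17 Zelua Station standard time.
The standard-time date in Zelua Station, 1 December 2032, does not fall between 21 March and 19 November, so daylight saving is not in effect and Zelua Station is at UTC+12:00.
00:17 UTC + 12h = 12:17 Zelua Station.

12:17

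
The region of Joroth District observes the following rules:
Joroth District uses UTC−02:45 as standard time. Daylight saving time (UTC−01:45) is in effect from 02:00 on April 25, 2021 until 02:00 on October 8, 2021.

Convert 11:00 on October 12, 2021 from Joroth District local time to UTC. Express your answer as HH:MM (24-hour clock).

Daylight saving runs 25 April – 8 October; October 12, 2021 is outside that window, so Joroth District is on standard time at UTC−02:45.
11:00 local + 2h45m = 13:45 UTC.

13:45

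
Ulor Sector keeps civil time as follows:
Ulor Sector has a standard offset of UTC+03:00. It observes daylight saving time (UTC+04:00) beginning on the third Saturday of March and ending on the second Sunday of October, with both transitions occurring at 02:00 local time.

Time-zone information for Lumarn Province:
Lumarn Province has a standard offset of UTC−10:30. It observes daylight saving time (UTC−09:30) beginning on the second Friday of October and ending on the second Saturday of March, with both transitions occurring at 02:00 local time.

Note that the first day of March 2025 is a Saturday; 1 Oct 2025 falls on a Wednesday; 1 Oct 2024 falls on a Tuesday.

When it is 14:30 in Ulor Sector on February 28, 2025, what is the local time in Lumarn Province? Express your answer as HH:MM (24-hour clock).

02:00

1 March 2025 is a Saturday, so the first Saturday is March 1 and the third is March 15.
1 October 2025 is a Wednesday, so the first Sunday is October 5 and the second is October 12.
February 28, 2025 is outside the daylight-saving period (15 March – 12 October), so Ulor Sector is on standard time, UTC+03:00.
14:30 Ulor Sector − 3h = 11:30 UTC.
1 October 2024 is a Tuesday, so the first Friday is October 4 and the second is October 11.
1 March 2025 is a Saturday, so the first Saturday is March 1 and the second is March 8.
At the standard offset (UTC−10:30), 11:30 UTC − 10h30m = 01:00 Lumarn Province standard time.
The standard-time date in Lumarn Province, February 28, 2025, lies within the daylight-saving period (11 October 2024 – 8 March 2025), so Lumarn Province is on daylight time, UTC−09:30.
11:30 UTC − 9h30m = 02:00 Lumarn Province.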